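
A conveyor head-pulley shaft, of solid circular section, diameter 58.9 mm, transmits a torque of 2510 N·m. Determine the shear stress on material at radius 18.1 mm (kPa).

J = πd⁴/32 = π(0.0589)⁴/32 = 1.182×10^-6 m⁴.
Shear stress varies linearly with radius: τ = T·r/J = 2510 × 0.0181 / 1.182×10^-6 = 3.845×10^7 Pa.

38400 kPa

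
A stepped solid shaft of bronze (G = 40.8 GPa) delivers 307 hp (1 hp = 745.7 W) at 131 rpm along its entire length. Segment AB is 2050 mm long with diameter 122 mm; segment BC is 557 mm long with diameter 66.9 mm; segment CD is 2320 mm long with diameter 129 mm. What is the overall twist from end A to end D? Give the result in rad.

ω = 2π·131/60 = 13.72 rad/s, so T = P/ω = 307×745.7 / 13.72 = 16690 N·m.
J_AB = π(0.122)⁴/32 = 2.17×10^-5 m⁴; J_BC = π(0.0669)⁴/32 = 1.97×10^-6 m⁴; J_CD = π(0.129)⁴/32 = 2.72×10^-5 m⁴.
θ = (T/G)·Σ L_i/J_i = (16690/40.8×10⁹)·(2.05/2.17×10^-5 + 0.557/1.97×10^-6 + 2.32/2.72×10^-5) = 0.1893 rad.

0.189 rad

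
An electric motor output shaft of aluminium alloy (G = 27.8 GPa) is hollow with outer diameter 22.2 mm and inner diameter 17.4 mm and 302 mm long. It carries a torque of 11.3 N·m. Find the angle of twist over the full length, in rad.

J = π(d_o⁴ − d_i⁴)/32 = π(0.0222⁴ − 0.0174⁴)/32 = 1.485×10^-8 m⁴.
θ = T·L/(G·J) = 11.30 × 0.302 / (27.8×10⁹ × 1.485×10^-8) = 8.268×10^-3 rad.

0.00827 rad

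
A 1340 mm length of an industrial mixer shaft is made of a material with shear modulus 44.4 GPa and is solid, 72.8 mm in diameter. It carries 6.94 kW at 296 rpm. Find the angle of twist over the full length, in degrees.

0.140°

ω = 2π·296/60 = 31.00 rad/s, so T = P/ω = 6.94×10³ / 31.00 = 223.9 N·m.
J = πd⁴/32 = π(0.0728)⁴/32 = 2.758×10^-6 m⁴.
θ = T·L/(G·J) = 223.9 × 1.34 / (44.4×10⁹ × 2.758×10^-6) = 2.450×10^-3 rad.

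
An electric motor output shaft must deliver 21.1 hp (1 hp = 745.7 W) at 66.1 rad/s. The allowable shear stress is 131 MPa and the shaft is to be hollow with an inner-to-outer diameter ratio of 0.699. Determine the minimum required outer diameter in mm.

ω = 66.1 rad/s, so T = P/ω = 21.1×745.7 / 66.10 = 238.0 N·m.
For a hollow shaft with d_i/d_o = 0.699: τ_max = 16T/(π d_o³ (1−k⁴)), so d_o = [16T/(π τ_allow (1−k⁴))]^(1/3) = [16·238.0/(π·1.31×10^8·0.7613)]^(1/3) = 0.02299 m.

23.0 mm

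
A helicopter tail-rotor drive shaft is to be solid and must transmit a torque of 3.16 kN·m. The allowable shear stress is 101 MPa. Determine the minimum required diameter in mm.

For a solid shaft τ_max = 16T/(πd³), so d = (16T/(π τ_allow))^(1/3) = (16·3160/(π·1.01×10^8))^(1/3) = 0.05421 m.

54.2 mm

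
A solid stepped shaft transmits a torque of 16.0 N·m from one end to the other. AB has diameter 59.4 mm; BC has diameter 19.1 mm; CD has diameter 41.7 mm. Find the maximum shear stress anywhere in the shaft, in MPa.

11.7 MPa

Under the same torque, τ_max = 16T/(πd³) is largest where d is smallest — segment BC (d = 19.1 mm).
τ_max = 16·16.00/(π·(0.0191)³) = 1.169×10^7 Pa.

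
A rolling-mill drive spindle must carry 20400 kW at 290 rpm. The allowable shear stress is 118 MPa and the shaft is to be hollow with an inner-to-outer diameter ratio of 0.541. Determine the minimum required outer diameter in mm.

317 mm

ω = 2π·290/60 = 30.37 rad/s, so T = P/ω = 20400×10³ / 30.37 = 671700 N·m.
For a hollow shaft with d_i/d_o = 0.541: τ_max = 16T/(π d_o³ (1−k⁴)), so d_o = [16T/(π τ_allow (1−k⁴))]^(1/3) = [16·671700/(π·1.18×10^8·0.9143)]^(1/3) = 0.3165 m.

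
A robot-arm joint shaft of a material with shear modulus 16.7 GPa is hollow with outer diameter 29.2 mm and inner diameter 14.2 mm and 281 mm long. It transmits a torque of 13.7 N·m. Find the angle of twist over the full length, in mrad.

3.42 mrad

J = π(d_o⁴ − d_i⁴)/32 = π(0.0292⁴ − 0.0142⁴)/32 = 6.738×10^-8 m⁴.
θ = T·L/(G·J) = 13.70 × 0.281 / (16.7×10⁹ × 6.738×10^-8) = 3.421×10^-3 rad.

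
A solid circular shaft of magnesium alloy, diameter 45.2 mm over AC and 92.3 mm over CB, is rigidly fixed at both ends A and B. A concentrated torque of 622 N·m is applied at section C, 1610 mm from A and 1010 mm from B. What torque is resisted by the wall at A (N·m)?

Compatibility: T_A·a/J_AC = T_B·b/J_CB with T_A + T_B = T₀.
J_AC = 4.10×10^-7 m⁴, J_CB = 7.13×10^-6 m⁴, so T_A = T₀·(J_AC/a)/((J_AC/a)+(J_CB/b)) = 21.66 N·m, T_B = 600.3 N·m.

21.7 N·m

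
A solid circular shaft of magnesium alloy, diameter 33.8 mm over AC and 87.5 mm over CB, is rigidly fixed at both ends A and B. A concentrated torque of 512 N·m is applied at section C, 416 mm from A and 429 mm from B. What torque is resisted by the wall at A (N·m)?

Compatibility: T_A·a/J_AC = T_B·b/J_CB with T_A + T_B = T₀.
J_AC = 1.28×10^-7 m⁴, J_CB = 5.75×10^-6 m⁴, so T_A = T₀·(J_AC/a)/((J_AC/a)+(J_CB/b)) = 11.49 N·m, T_B = 500.5 N·m.

11.5 N·m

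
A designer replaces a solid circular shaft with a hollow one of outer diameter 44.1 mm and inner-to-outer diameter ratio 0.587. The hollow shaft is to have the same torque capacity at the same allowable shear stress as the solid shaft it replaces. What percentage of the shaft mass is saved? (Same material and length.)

Equal τ_max and T ⇒ the solid shaft needs d_s³ = d_o³(1−k⁴), so d_s = 44.1·(1−0.587⁴)^(1/3) = 42.28 mm.
Area ratio A_h/A_s = d_o²(1−k²)/d_s² = (1−k²)/(1−k⁴)^(2/3) = 0.7131.
Mass saving = 1 − 0.7131 = 28.7 %.

28.7 %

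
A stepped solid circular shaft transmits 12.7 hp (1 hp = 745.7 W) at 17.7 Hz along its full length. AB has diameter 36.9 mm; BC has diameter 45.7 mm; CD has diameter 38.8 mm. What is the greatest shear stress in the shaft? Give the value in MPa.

ω = 2π·17.7 = 111.2 rad/s, so T = P/ω = 12.7×745.7 / 111.2 = 85.16 N·m.
Under the same torque, τ_max = 16T/(πd³) is largest where d is smallest — segment AB (d = 36.9 mm).
τ_max = 16·85.16/(π·(0.0369)³) = 8.632×10^6 Pa.

8.63 MPa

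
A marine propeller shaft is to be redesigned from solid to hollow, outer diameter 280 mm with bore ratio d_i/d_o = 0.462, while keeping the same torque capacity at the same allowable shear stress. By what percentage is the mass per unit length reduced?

18.9 %

Equal τ_max and T ⇒ the solid shaft needs d_s³ = d_o³(1−k⁴), so d_s = 280·(1−0.462⁴)^(1/3) = 275.7 mm.
Area ratio A_h/A_s = d_o²(1−k²)/d_s² = (1−k²)/(1−k⁴)^(2/3) = 0.8114.
Mass saving = 1 − 0.8114 = 18.9 %.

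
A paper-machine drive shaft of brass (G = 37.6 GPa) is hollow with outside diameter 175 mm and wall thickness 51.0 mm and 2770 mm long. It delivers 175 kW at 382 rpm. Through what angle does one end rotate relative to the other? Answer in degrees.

0.207°

ω = 2π·382/60 = 40.00 rad/s, so T = P/ω = 175×10³ / 40.00 = 4375 N·m.
J = π(d_o⁴ − d_i⁴)/32 = π(0.175⁴ − 0.0730⁴)/32 = 8.929×10^-5 m⁴.
θ = T·L/(G·J) = 4375 × 2.77 / (37.6×10⁹ × 8.929×10^-5) = 3.609×10^-3 rad.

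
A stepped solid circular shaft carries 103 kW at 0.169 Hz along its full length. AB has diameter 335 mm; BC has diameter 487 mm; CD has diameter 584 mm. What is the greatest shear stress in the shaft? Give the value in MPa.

ω = 2π·0.169 = 1.062 rad/s, so T = P/ω = 103×10³ / 1.062 = 97000 N·m.
Under the same torque, τ_max = 16T/(πd³) is largest where d is smallest — segment AB (d = 335 mm).
τ_max = 16·97000/(π·(0.335)³) = 1.314×10^7 Pa.

13.1 MPa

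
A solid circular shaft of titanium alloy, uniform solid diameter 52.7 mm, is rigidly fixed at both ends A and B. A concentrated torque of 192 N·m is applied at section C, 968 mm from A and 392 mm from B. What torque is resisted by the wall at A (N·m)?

55.3 N·m

With uniform GJ and both ends fixed, compatibility θ_AC = θ_CB gives T_A·a = T_B·b, together with T_A + T_B = T₀.
T_A = T₀·b/(a+b) = 192.0·392/1360 = 55.34 N·m; T_B = 136.7 N·m.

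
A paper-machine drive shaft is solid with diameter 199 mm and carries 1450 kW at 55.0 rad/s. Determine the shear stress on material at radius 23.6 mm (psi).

ω = 55.0 rad/s, so T = P/ω = 1450×10³ / 55.00 = 26360 N·m.
J = πd⁴/32 = π(0.199)⁴/32 = 1.540×10^-4 m⁴.
Shear stress varies linearly with radius: τ = T·r/J = 26360 × 0.0236 / 1.540×10^-4 = 4.041×10^6 Pa.

586 psi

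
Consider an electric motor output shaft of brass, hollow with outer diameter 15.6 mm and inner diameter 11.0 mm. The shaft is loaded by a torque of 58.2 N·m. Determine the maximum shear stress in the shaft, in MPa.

104 MPa

J = π(d_o⁴ − d_i⁴)/32 = π(0.0156⁴ − 0.0110⁴)/32 = 4.377×10^-9 m⁴.
τ_max = T·r/J = 58.20 × 0.00780 / 4.377×10^-9 = 1.037×10^8 Pa.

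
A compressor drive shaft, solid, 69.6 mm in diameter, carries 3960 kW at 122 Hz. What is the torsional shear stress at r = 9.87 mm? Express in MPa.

22.1 MPa

ω = 2π·122 = 766.5 rad/s, so T = P/ω = 3960×10³ / 766.5 = 5166 N·m.
J = πd⁴/32 = π(0.0696)⁴/32 = 2.304×10^-6 m⁴.
Shear stress varies linearly with radius: τ = T·r/J = 5166 × 0.00987 / 2.304×10^-6 = 2.213×10^7 Pa.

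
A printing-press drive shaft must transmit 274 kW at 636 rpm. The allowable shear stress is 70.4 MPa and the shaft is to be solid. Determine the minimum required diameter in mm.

ω = 2π·636/60 = 66.60 rad/s, so T = P/ω = 274×10³ / 66.60 = 4114 N·m.
For a solid shaft τ_max = 16T/(πd³), so d = (16T/(π τ_allow))^(1/3) = (16·4114/(π·7.04×10^7))^(1/3) = 0.06677 m.

66.8 mm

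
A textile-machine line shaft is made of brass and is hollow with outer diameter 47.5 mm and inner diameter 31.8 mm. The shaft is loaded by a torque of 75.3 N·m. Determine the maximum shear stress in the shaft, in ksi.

0.649 ksi

J = π(d_o⁴ − d_i⁴)/32 = π(0.0475⁴ − 0.0318⁴)/32 = 3.994×10^-7 m⁴.
τ_max = T·r/J = 75.30 × 0.0238 / 3.994×10^-7 = 4.478×10^6 Pa.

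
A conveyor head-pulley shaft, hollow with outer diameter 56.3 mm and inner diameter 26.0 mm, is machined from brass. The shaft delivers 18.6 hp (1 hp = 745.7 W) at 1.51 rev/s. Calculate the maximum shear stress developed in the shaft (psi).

6340 psi

ω = 2π·1.51 = 9.488 rad/s, so T = P/ω = 18.6×745.7 / 9.488 = 1462 N·m.
J = π(d_o⁴ − d_i⁴)/32 = π(0.0563⁴ − 0.0260⁴)/32 = 9.415×10^-7 m⁴.
τ_max = T·r/J = 1462 × 0.0281 / 9.415×10^-7 = 4.371×10^7 Pa.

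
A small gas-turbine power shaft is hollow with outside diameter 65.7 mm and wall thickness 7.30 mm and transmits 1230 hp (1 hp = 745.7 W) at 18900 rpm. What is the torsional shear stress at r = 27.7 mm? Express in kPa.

11100 kPa

ω = 2π·18900/60 = 1979 rad/s, so T = P/ω = 1230×745.7 / 1979 = 463.4 N·m.
J = π(d_o⁴ − d_i⁴)/32 = π(0.0657⁴ − 0.0511⁴)/32 = 1.160×10^-6 m⁴.
Shear stress varies linearly with radius: τ = T·r/J = 463.4 × 0.0277 / 1.160×10^-6 = 1.107×10^7 Pa.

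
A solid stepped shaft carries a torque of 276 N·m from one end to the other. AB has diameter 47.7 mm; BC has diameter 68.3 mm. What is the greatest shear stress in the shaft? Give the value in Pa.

Under the same torque, τ_max = 16T/(πd³) is largest where d is smallest — segment AB (d = 47.7 mm).
τ_max = 16·276.0/(π·(0.0477)³) = 1.295×10^7 Pa.

1.30e7 Pa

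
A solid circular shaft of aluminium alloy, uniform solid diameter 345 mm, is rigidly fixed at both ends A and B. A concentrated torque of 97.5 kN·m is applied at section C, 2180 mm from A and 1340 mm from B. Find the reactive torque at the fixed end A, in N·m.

37100 N·m

With uniform GJ and both ends fixed, compatibility θ_AC = θ_CB gives T_A·a = T_B·b, together with T_A + T_B = T₀.
T_A = T₀·b/(a+b) = 97500·1340/3520 = 37120 N·m; T_B = 60380 N·m.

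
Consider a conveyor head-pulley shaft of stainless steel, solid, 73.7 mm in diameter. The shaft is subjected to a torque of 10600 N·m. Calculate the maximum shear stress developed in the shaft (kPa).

J = πd⁴/32 = π(0.0737)⁴/32 = 2.896×10^-6 m⁴.
τ_max = T·r/J = 10600 × 0.0369 / 2.896×10^-6 = 1.349×10^8 Pa.

135000 kPa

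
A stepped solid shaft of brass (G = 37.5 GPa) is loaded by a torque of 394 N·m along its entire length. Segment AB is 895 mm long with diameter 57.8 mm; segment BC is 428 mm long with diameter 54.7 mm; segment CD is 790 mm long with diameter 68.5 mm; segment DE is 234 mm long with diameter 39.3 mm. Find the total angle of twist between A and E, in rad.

0.0280 rad

J_AB = π(0.0578)⁴/32 = 1.10×10^-6 m⁴; J_BC = π(0.0547)⁴/32 = 8.79×10^-7 m⁴; J_CD = π(0.0685)⁴/32 = 2.16×10^-6 m⁴; J_DE = π(0.0393)⁴/32 = 2.34×10^-7 m⁴.
θ = (T/G)·Σ L_i/J_i = (394.0/37.5×10⁹)·(0.895/1.10×10^-6 + 0.428/8.79×10^-7 + 0.790/2.16×10^-6 + 0.234/2.34×10^-7) = 0.02804 rad.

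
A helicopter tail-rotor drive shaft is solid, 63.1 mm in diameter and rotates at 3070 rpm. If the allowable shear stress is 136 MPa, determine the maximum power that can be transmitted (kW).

J = πd⁴/32 = π(0.0631)⁴/32 = 1.556×10^-6 m⁴.
T_max = τ_allow·J/r = 1.36×10^8 × 1.556×10^-6 / 0.0316 = 6709 N·m.
ω = 2π·3070/60 = 321.5 rad/s, so P_max = T_max·ω = 2.157×10^6 W.

2160 kW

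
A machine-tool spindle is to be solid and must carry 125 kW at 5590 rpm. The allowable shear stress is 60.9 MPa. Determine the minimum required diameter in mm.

26.1 mm

ω = 2π·5590/60 = 585.4 rad/s, so T = P/ω = 125×10³ / 585.4 = 213.5 N·m.
For a solid shaft τ_max = 16T/(πd³), so d = (16T/(π τ_allow))^(1/3) = (16·213.5/(π·6.09×10^7))^(1/3) = 0.02614 m.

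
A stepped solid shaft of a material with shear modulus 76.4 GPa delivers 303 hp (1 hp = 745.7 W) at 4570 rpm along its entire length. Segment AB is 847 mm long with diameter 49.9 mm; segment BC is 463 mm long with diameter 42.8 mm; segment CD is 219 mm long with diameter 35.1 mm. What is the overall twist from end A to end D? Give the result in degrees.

1.51°

ω = 2π·4570/60 = 478.6 rad/s, so T = P/ω = 303×745.7 / 478.6 = 472.1 N·m.
J_AB = π(0.0499)⁴/32 = 6.09×10^-7 m⁴; J_BC = π(0.0428)⁴/32 = 3.29×10^-7 m⁴; J_CD = π(0.0351)⁴/32 = 1.49×10^-7 m⁴.
θ = (T/G)·Σ L_i/J_i = (472.1/76.4×10⁹)·(0.847/6.09×10^-7 + 0.463/3.29×10^-7 + 0.219/1.49×10^-7) = 0.02637 rad.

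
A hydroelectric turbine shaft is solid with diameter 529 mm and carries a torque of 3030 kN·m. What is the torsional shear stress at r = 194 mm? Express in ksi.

11.1 ksi

J = πd⁴/32 = π(0.529)⁴/32 = 7.688×10^-3 m⁴.
Shear stress varies linearly with radius: τ = T·r/J = 3.030e6 × 0.194 / 7.688×10^-3 = 7.646×10^7 Pa.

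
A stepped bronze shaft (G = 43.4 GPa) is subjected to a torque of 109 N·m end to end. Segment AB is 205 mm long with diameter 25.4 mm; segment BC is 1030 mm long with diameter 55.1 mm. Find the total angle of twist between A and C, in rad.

0.0155 rad

J_AB = π(0.0254)⁴/32 = 4.09×10^-8 m⁴; J_BC = π(0.0551)⁴/32 = 9.05×10^-7 m⁴.
θ = (T/G)·Σ L_i/J_i = (109.0/43.4×10⁹)·(0.205/4.09×10^-8 + 1.03/9.05×10^-7) = 0.01546 rad.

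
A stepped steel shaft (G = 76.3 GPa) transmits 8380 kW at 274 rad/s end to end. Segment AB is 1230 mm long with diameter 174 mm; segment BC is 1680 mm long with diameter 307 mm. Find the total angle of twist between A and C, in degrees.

ω = 274 rad/s, so T = P/ω = 8380×10³ / 274.0 = 30580 N·m.
J_AB = π(0.174)⁴/32 = 9.00×10^-5 m⁴; J_BC = π(0.307)⁴/32 = 8.72×10^-4 m⁴.
θ = (T/G)·Σ L_i/J_i = (30580/76.3×10⁹)·(1.23/9.00×10^-5 + 1.68/8.72×10^-4) = 6.251×10^-3 rad.

0.358°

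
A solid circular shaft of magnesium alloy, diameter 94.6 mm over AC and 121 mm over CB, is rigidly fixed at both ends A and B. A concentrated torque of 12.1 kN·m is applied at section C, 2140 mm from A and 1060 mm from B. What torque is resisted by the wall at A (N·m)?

Compatibility: T_A·a/J_AC = T_B·b/J_CB with T_A + T_B = T₀.
J_AC = 7.86×10^-6 m⁴, J_CB = 2.10×10^-5 m⁴, so T_A = T₀·(J_AC/a)/((J_AC/a)+(J_CB/b)) = 1890 N·m, T_B = 10210 N·m.

1890 N·m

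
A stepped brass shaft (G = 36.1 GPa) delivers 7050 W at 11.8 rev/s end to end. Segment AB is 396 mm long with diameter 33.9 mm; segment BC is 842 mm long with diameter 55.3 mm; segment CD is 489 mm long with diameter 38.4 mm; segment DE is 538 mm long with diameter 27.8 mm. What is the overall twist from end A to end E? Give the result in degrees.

2.33°

ω = 2π·11.8 = 74.14 rad/s, so T = P/ω = 7050 / 74.14 = 95.09 N·m.
J_AB = π(0.0339)⁴/32 = 1.30×10^-7 m⁴; J_BC = π(0.0553)⁴/32 = 9.18×10^-7 m⁴; J_CD = π(0.0384)⁴/32 = 2.13×10^-7 m⁴; J_DE = π(0.0278)⁴/32 = 5.86×10^-8 m⁴.
θ = (T/G)·Σ L_i/J_i = (95.09/36.1×10⁹)·(0.396/1.30×10^-7 + 0.842/9.18×10^-7 + 0.489/2.13×10^-7 + 0.538/5.86×10^-8) = 0.04066 rad.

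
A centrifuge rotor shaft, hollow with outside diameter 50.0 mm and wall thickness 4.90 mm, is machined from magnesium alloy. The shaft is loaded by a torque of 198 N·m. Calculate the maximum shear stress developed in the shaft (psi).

J = π(d_o⁴ − d_i⁴)/32 = π(0.0500⁴ − 0.0402⁴)/32 = 3.572×10^-7 m⁴.
τ_max = T·r/J = 198.0 × 0.0250 / 3.572×10^-7 = 1.386×10^7 Pa.

2010 psi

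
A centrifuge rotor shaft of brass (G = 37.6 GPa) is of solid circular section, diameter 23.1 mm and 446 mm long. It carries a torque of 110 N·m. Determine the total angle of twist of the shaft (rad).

J = πd⁴/32 = π(0.0231)⁴/32 = 2.795×10^-8 m⁴.
θ = T·L/(G·J) = 110.0 × 0.446 / (37.6×10⁹ × 2.795×10^-8) = 0.04668 rad.

0.0467 rad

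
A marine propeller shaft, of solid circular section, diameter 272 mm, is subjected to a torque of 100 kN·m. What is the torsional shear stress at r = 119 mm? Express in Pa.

J = πd⁴/32 = π(0.272)⁴/32 = 5.374×10^-4 m⁴.
Shear stress varies linearly with radius: τ = T·r/J = 100000 × 0.119 / 5.374×10^-4 = 2.214×10^7 Pa.

2.21e7 Pa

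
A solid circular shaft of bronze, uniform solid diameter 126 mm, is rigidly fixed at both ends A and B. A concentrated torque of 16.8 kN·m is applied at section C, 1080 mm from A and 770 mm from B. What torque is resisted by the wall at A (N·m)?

6990 N·m

With uniform GJ and both ends fixed, compatibility θ_AC = θ_CB gives T_A·a = T_B·b, together with T_A + T_B = T₀.
T_A = T₀·b/(a+b) = 16800·770/1850 = 6992 N·m; T_B = 9808 N·m.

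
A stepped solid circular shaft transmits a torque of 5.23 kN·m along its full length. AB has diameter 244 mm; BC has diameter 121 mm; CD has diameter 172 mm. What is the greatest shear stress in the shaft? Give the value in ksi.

Under the same torque, τ_max = 16T/(πd³) is largest where d is smallest — segment BC (d = 121 mm).
τ_max = 16·5230/(π·(0.121)³) = 1.504×10^7 Pa.

2.18 ksi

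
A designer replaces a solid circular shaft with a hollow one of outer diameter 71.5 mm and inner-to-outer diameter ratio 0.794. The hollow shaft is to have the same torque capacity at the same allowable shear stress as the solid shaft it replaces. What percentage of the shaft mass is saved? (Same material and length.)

48.2 %

Equal τ_max and T ⇒ the solid shaft needs d_s³ = d_o³(1−k⁴), so d_s = 71.5·(1−0.794⁴)^(1/3) = 60.39 mm.
Area ratio A_h/A_s = d_o²(1−k²)/d_s² = (1−k²)/(1−k⁴)^(2/3) = 0.5180.
Mass saving = 1 − 0.5180 = 48.2 %.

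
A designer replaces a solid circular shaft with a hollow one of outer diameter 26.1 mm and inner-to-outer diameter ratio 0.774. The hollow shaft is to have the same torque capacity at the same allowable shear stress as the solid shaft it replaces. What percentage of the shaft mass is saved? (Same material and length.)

46.1 %

Equal τ_max and T ⇒ the solid shaft needs d_s³ = d_o³(1−k⁴), so d_s = 26.1·(1−0.774⁴)^(1/3) = 22.51 mm.
Area ratio A_h/A_s = d_o²(1−k²)/d_s² = (1−k²)/(1−k⁴)^(2/3) = 0.5392.
Mass saving = 1 − 0.5392 = 46.1 %.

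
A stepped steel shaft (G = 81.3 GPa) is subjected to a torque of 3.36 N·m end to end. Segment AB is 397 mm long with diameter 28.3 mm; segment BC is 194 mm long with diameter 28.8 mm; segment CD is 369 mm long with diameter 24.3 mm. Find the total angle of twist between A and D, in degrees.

J_AB = π(0.0283)⁴/32 = 6.30×10^-8 m⁴; J_BC = π(0.0288)⁴/32 = 6.75×10^-8 m⁴; J_CD = π(0.0243)⁴/32 = 3.42×10^-8 m⁴.
θ = (T/G)·Σ L_i/J_i = (3.360/81.3×10⁹)·(0.397/6.30×10^-8 + 0.194/6.75×10^-8 + 0.369/3.42×10^-8) = 8.248×10^-4 rad.

0.0473°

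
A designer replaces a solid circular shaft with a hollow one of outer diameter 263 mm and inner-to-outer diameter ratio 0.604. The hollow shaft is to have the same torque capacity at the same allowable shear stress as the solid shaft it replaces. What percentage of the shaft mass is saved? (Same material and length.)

30.1 %

Equal τ_max and T ⇒ the solid shaft needs d_s³ = d_o³(1−k⁴), so d_s = 263·(1−0.604⁴)^(1/3) = 250.8 mm.
Area ratio A_h/A_s = d_o²(1−k²)/d_s² = (1−k²)/(1−k⁴)^(2/3) = 0.6986.
Mass saving = 1 − 0.6986 = 30.1 %.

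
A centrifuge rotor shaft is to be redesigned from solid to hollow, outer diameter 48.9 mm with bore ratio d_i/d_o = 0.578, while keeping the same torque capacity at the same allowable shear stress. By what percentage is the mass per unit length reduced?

Equal τ_max and T ⇒ the solid shaft needs d_s³ = d_o³(1−k⁴), so d_s = 48.9·(1−0.578⁴)^(1/3) = 47.01 mm.
Area ratio A_h/A_s = d_o²(1−k²)/d_s² = (1−k²)/(1−k⁴)^(2/3) = 0.7206.
Mass saving = 1 − 0.7206 = 27.9 %.

27.9 %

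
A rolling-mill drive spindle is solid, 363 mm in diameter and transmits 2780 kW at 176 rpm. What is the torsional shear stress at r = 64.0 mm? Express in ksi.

ω = 2π·176/60 = 18.43 rad/s, so T = P/ω = 2780×10³ / 18.43 = 150800 N·m.
J = πd⁴/32 = π(0.363)⁴/32 = 1.705×10^-3 m⁴.
Shear stress varies linearly with radius: τ = T·r/J = 150800 × 0.0640 / 1.705×10^-3 = 5.663×10^6 Pa.

0.821 ksi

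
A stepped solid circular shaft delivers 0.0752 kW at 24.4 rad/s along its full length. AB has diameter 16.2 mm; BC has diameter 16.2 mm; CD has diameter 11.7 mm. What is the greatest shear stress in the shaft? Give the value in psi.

ω = 24.4 rad/s, so T = P/ω = 0.0752×10³ / 24.40 = 3.082 N·m.
Under the same torque, τ_max = 16T/(πd³) is largest where d is smallest — segment CD (d = 11.7 mm).
τ_max = 16·3.082/(π·(0.0117)³) = 9.800×10^6 Pa.

1420 psi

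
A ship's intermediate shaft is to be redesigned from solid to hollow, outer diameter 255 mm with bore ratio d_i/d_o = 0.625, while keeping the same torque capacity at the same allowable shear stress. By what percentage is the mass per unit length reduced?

Equal τ_max and T ⇒ the solid shaft needs d_s³ = d_o³(1−k⁴), so d_s = 255·(1−0.625⁴)^(1/3) = 241.3 mm.
Area ratio A_h/A_s = d_o²(1−k²)/d_s² = (1−k²)/(1−k⁴)^(2/3) = 0.6805.
Mass saving = 1 − 0.6805 = 32.0 %.

32.0 %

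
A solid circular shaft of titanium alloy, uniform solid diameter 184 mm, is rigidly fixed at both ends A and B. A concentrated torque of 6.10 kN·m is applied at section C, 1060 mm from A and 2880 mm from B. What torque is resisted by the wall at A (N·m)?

With uniform GJ and both ends fixed, compatibility θ_AC = θ_CB gives T_A·a = T_B·b, together with T_A + T_B = T₀.
T_A = T₀·b/(a+b) = 6100·2880/3940 = 4459 N·m; T_B = 1641 N·m.

4460 N·m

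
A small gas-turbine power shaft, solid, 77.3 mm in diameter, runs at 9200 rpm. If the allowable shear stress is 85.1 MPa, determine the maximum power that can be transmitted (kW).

7440 kW

J = πd⁴/32 = π(0.0773)⁴/32 = 3.505×10^-6 m⁴.
T_max = τ_allow·J/r = 8.51×10^7 × 3.505×10^-6 / 0.0386 = 7718 N·m.
ω = 2π·9200/60 = 963.4 rad/s, so P_max = T_max·ω = 7.436×10^6 W.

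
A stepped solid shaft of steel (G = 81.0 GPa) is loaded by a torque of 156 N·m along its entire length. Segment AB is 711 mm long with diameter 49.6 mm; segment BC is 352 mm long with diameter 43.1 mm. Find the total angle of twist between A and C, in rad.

0.00431 rad

J_AB = π(0.0496)⁴/32 = 5.94×10^-7 m⁴; J_BC = π(0.0431)⁴/32 = 3.39×10^-7 m⁴.
θ = (T/G)·Σ L_i/J_i = (156.0/81.0×10⁹)·(0.711/5.94×10^-7 + 0.352/3.39×10^-7) = 4.306×10^-3 rad.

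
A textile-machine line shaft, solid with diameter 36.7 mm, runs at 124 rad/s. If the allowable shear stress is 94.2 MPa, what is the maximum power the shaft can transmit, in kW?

J = πd⁴/32 = π(0.0367)⁴/32 = 1.781×10^-7 m⁴.
T_max = τ_allow·J/r = 9.42×10^7 × 1.781×10^-7 / 0.0184 = 914.3 N·m.
ω = 124 rad/s, so P_max = T_max·ω = 1.134×10^5 W.

113 kW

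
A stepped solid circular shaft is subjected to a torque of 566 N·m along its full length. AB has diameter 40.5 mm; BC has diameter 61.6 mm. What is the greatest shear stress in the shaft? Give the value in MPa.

43.4 MPa

Under the same torque, τ_max = 16T/(πd³) is largest where d is smallest — segment AB (d = 40.5 mm).
τ_max = 16·566.0/(π·(0.0405)³) = 4.339×10^7 Pa.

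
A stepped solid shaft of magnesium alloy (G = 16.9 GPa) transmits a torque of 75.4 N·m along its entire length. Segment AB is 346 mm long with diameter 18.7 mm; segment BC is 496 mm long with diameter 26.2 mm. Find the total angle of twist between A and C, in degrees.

J_AB = π(0.0187)⁴/32 = 1.20×10^-8 m⁴; J_BC = π(0.0262)⁴/32 = 4.63×10^-8 m⁴.
θ = (T/G)·Σ L_i/J_i = (75.40/16.9×10⁹)·(0.346/1.20×10^-8 + 0.496/4.63×10^-8) = 0.1764 rad.

10.1°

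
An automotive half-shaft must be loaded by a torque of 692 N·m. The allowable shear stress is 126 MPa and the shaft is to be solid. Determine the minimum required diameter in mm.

30.4 mm

For a solid shaft τ_max = 16T/(πd³), so d = (16T/(π τ_allow))^(1/3) = (16·692.0/(π·1.26×10^8))^(1/3) = 0.03036 m.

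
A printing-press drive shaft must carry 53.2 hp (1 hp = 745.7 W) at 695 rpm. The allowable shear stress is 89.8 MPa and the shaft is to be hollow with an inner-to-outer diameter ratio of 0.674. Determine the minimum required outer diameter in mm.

33.9 mm

ω = 2π·695/60 = 72.78 rad/s, so T = P/ω = 53.2×745.7 / 72.78 = 545.1 N·m.
For a hollow shaft with d_i/d_o = 0.674: τ_max = 16T/(π d_o³ (1−k⁴)), so d_o = [16T/(π τ_allow (1−k⁴))]^(1/3) = [16·545.1/(π·8.98×10^7·0.7936)]^(1/3) = 0.03390 m.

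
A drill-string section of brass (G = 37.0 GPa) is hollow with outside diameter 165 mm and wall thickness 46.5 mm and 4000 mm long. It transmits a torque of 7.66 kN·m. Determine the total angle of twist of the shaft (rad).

J = π(d_o⁴ − d_i⁴)/32 = π(0.165⁴ − 0.0720⁴)/32 = 7.013×10^-5 m⁴.
θ = T·L/(G·J) = 7660 × 4.00 / (37.0×10⁹ × 7.013×10^-5) = 0.01181 rad.

0.0118 rad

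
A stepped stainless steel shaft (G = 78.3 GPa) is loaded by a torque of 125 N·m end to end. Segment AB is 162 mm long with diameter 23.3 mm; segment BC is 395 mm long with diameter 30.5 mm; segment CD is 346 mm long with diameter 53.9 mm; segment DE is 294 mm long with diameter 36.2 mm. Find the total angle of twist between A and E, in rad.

J_AB = π(0.0233)⁴/32 = 2.89×10^-8 m⁴; J_BC = π(0.0305)⁴/32 = 8.50×10^-8 m⁴; J_CD = π(0.0539)⁴/32 = 8.29×10^-7 m⁴; J_DE = π(0.0362)⁴/32 = 1.69×10^-7 m⁴.
θ = (T/G)·Σ L_i/J_i = (125.0/78.3×10⁹)·(0.162/2.89×10^-8 + 0.395/8.50×10^-8 + 0.346/8.29×10^-7 + 0.294/1.69×10^-7) = 0.01981 rad.

0.0198 rad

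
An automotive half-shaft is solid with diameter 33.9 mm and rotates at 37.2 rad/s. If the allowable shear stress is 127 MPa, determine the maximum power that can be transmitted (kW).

J = πd⁴/32 = π(0.0339)⁴/32 = 1.297×10^-7 m⁴.
T_max = τ_allow·J/r = 1.27×10^8 × 1.297×10^-7 / 0.0169 = 971.5 N·m.
ω = 37.2 rad/s, so P_max = T_max·ω = 3.614×10^4 W.

36.1 kW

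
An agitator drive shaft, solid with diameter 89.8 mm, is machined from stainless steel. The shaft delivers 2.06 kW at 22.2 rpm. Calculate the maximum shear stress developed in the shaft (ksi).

0.904 ksi

ω = 2π·22.2/60 = 2.325 rad/s, so T = P/ω = 2.06×10³ / 2.325 = 886.1 N·m.
J = πd⁴/32 = π(0.0898)⁴/32 = 6.384×10^-6 m⁴.
τ_max = T·r/J = 886.1 × 0.0449 / 6.384×10^-6 = 6.232×10^6 Pa.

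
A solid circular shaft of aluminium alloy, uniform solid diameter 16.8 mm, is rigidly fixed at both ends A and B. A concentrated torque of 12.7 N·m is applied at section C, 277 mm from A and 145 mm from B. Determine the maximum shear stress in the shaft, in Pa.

8.95e6 Pa

With uniform GJ and both ends fixed, compatibility θ_AC = θ_CB gives T_A·a = T_B·b, together with T_A + T_B = T₀.
T_A = T₀·b/(a+b) = 12.70·145/422.0 = 4.364 N·m; T_B = 8.336 N·m.
τ in each portion: τ_AC = 4.69×10^6 Pa, τ_CB = 8.95×10^6 Pa; maximum is in CB.
τ_max = T_CB·r/J = 8.336·0.00840/7.82×10^-9 = 8.954×10^6 Pa.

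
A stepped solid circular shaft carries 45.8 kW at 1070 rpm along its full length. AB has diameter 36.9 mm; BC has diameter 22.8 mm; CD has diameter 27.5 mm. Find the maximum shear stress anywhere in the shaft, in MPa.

176 MPa

ω = 2π·1070/60 = 112.1 rad/s, so T = P/ω = 45.8×10³ / 112.1 = 408.7 N·m.
Under the same torque, τ_max = 16T/(πd³) is largest where d is smallest — segment BC (d = 22.8 mm).
τ_max = 16·408.7/(π·(0.0228)³) = 1.756×10^8 Pa.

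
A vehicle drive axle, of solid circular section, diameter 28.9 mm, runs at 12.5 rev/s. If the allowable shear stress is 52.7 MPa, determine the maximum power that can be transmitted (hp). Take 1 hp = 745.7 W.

J = πd⁴/32 = π(0.0289)⁴/32 = 6.848×10^-8 m⁴.
T_max = τ_allow·J/r = 5.27×10^7 × 6.848×10^-8 / 0.0144 = 249.8 N·m.
ω = 2π·12.5 = 78.54 rad/s, so P_max = T_max·ω = 1.962×10^4 W.

26.3 hp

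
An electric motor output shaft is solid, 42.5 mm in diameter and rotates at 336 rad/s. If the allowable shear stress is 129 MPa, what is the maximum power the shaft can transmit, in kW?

653 kW

J = πd⁴/32 = π(0.0425)⁴/32 = 3.203×10^-7 m⁴.
T_max = τ_allow·J/r = 1.29×10^8 × 3.203×10^-7 / 0.0213 = 1944 N·m.
ω = 336 rad/s, so P_max = T_max·ω = 6.533×10^5 W.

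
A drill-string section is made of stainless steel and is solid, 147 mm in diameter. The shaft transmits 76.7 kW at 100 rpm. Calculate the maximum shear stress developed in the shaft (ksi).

1.70 ksi

ω = 2π·100/60 = 10.47 rad/s, so T = P/ω = 76.7×10³ / 10.47 = 7324 N·m.
J = πd⁴/32 = π(0.147)⁴/32 = 4.584×10^-5 m⁴.
τ_max = T·r/J = 7324 × 0.0735 / 4.584×10^-5 = 1.174×10^7 Pa.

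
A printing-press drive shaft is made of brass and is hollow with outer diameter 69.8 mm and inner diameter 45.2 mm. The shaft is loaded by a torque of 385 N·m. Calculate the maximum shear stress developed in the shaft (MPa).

J = π(d_o⁴ − d_i⁴)/32 = π(0.0698⁴ − 0.0452⁴)/32 = 1.921×10^-6 m⁴.
τ_max = T·r/J = 385.0 × 0.0349 / 1.921×10^-6 = 6.996×10^6 Pa.

7.00 MPa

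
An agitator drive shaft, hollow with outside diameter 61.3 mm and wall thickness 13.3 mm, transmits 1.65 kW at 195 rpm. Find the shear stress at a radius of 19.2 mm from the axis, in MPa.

ω = 2π·195/60 = 20.42 rad/s, so T = P/ω = 1.65×10³ / 20.42 = 80.80 N·m.
J = π(d_o⁴ − d_i⁴)/32 = π(0.0613⁴ − 0.0347⁴)/32 = 1.244×10^-6 m⁴.
Shear stress varies linearly with radius: τ = T·r/J = 80.80 × 0.0192 / 1.244×10^-6 = 1.247×10^6 Pa.

1.25 MPa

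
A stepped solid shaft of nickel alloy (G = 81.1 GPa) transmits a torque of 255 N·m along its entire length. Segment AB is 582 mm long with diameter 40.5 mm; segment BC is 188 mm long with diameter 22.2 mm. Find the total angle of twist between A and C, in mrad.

J_AB = π(0.0405)⁴/32 = 2.64×10^-7 m⁴; J_BC = π(0.0222)⁴/32 = 2.38×10^-8 m⁴.
θ = (T/G)·Σ L_i/J_i = (255.0/81.1×10⁹)·(0.582/2.64×10^-7 + 0.188/2.38×10^-8) = 0.03172 rad.

31.7 mrad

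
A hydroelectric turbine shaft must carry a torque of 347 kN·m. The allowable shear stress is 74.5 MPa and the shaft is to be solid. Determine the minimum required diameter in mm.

For a solid shaft τ_max = 16T/(πd³), so d = (16T/(π τ_allow))^(1/3) = (16·347000/(π·7.45×10^7))^(1/3) = 0.2873 m.

287 mm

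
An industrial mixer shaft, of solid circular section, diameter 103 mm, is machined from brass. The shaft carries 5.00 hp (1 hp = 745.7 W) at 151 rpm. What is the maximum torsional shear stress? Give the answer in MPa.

1.10 MPa

ω = 2π·151/60 = 15.81 rad/s, so T = P/ω = 5.00×745.7 / 15.81 = 235.8 N·m.
J = πd⁴/32 = π(0.103)⁴/32 = 1.105×10^-5 m⁴.
τ_max = T·r/J = 235.8 × 0.0515 / 1.105×10^-5 = 1.099×10^6 Pa.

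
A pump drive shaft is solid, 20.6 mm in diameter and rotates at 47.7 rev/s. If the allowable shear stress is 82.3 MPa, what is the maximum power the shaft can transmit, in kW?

J = πd⁴/32 = π(0.0206)⁴/32 = 1.768×10^-8 m⁴.
T_max = τ_allow·J/r = 8.23×10^7 × 1.768×10^-8 / 0.0103 = 141.3 N·m.
ω = 2π·47.7 = 299.7 rad/s, so P_max = T_max·ω = 4.234×10^4 W.

42.3 kW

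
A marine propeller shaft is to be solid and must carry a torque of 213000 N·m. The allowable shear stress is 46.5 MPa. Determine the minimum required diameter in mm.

286 mm

For a solid shaft τ_max = 16T/(πd³), so d = (16T/(π τ_allow))^(1/3) = (16·213000/(π·4.65×10^7))^(1/3) = 0.2857 m.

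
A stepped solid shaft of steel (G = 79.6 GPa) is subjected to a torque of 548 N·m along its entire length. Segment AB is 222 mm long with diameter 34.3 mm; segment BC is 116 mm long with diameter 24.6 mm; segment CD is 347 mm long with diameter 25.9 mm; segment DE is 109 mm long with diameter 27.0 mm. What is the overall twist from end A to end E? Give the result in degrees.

5.84°

J_AB = π(0.0343)⁴/32 = 1.36×10^-7 m⁴; J_BC = π(0.0246)⁴/32 = 3.60×10^-8 m⁴; J_CD = π(0.0259)⁴/32 = 4.42×10^-8 m⁴; J_DE = π(0.0270)⁴/32 = 5.22×10^-8 m⁴.
θ = (T/G)·Σ L_i/J_i = (548.0/79.6×10⁹)·(0.222/1.36×10^-7 + 0.116/3.60×10^-8 + 0.347/4.42×10^-8 + 0.109/5.22×10^-8) = 0.1019 rad.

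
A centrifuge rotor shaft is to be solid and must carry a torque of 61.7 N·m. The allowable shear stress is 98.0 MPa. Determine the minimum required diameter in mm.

For a solid shaft τ_max = 16T/(πd³), so d = (16T/(π τ_allow))^(1/3) = (16·61.70/(π·9.80×10^7))^(1/3) = 0.01475 m.

14.7 mm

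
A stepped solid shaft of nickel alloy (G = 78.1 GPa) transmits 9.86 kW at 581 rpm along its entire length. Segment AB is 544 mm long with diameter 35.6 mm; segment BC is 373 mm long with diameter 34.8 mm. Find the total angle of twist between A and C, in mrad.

12.5 mrad

ω = 2π·581/60 = 60.84 rad/s, so T = P/ω = 9.86×10³ / 60.84 = 162.1 N·m.
J_AB = π(0.0356)⁴/32 = 1.58×10^-7 m⁴; J_BC = π(0.0348)⁴/32 = 1.44×10^-7 m⁴.
θ = (T/G)·Σ L_i/J_i = (162.1/78.1×10⁹)·(0.544/1.58×10^-7 + 0.373/1.44×10^-7) = 0.01253 rad.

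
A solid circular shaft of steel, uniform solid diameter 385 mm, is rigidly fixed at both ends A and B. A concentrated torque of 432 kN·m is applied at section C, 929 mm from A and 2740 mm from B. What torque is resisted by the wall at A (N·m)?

323000 N·m

With uniform GJ and both ends fixed, compatibility θ_AC = θ_CB gives T_A·a = T_B·b, together with T_A + T_B = T₀.
T_A = T₀·b/(a+b) = 432000·2740/3669 = 322600 N·m; T_B = 109400 N·m.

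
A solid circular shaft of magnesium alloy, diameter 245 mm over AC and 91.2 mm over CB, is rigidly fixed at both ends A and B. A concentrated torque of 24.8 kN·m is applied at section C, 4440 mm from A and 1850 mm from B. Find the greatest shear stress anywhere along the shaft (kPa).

Compatibility: T_A·a/J_AC = T_B·b/J_CB with T_A + T_B = T₀.
J_AC = 3.54×10^-4 m⁴, J_CB = 6.79×10^-6 m⁴, so T_A = T₀·(J_AC/a)/((J_AC/a)+(J_CB/b)) = 23710 N·m, T_B = 1092 N·m.
τ in each portion: τ_AC = 8.21×10^6 Pa, τ_CB = 7.33×10^6 Pa; maximum is in AC.
τ_max = T_AC·r/J = 23710·0.122/3.54×10^-4 = 8.210×10^6 Pa.

8210 kPa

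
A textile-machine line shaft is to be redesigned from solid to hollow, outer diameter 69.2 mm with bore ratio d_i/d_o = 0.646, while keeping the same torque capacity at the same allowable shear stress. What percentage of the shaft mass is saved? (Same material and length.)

Equal τ_max and T ⇒ the solid shaft needs d_s³ = d_o³(1−k⁴), so d_s = 69.2·(1−0.646⁴)^(1/3) = 64.92 mm.
Area ratio A_h/A_s = d_o²(1−k²)/d_s² = (1−k²)/(1−k⁴)^(2/3) = 0.6620.
Mass saving = 1 − 0.6620 = 33.8 %.

33.8 %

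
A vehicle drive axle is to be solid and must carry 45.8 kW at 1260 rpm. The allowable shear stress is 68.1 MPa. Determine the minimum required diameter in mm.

ω = 2π·1260/60 = 131.9 rad/s, so T = P/ω = 45.8×10³ / 131.9 = 347.1 N·m.
For a solid shaft τ_max = 16T/(πd³), so d = (16T/(π τ_allow))^(1/3) = (16·347.1/(π·6.81×10^7))^(1/3) = 0.02961 m.

29.6 mm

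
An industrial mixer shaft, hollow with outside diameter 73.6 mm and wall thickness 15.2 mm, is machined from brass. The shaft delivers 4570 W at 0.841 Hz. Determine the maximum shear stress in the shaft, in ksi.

ω = 2π·0.841 = 5.284 rad/s, so T = P/ω = 4570 / 5.284 = 864.8 N·m.
J = π(d_o⁴ − d_i⁴)/32 = π(0.0736⁴ − 0.0432⁴)/32 = 2.539×10^-6 m⁴.
τ_max = T·r/J = 864.8 × 0.0368 / 2.539×10^-6 = 1.254×10^7 Pa.

1.82 ksi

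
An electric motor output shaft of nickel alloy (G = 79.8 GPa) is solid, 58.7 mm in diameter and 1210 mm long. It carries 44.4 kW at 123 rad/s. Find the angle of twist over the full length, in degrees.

0.269°

ω = 123 rad/s, so T = P/ω = 44.4×10³ / 123.0 = 361.0 N·m.
J = πd⁴/32 = π(0.0587)⁴/32 = 1.166×10^-6 m⁴.
θ = T·L/(G·J) = 361.0 × 1.21 / (79.8×10⁹ × 1.166×10^-6) = 4.696×10^-3 rad.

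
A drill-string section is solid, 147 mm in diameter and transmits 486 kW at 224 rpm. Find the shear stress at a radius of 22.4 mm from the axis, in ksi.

ω = 2π·224/60 = 23.46 rad/s, so T = P/ω = 486×10³ / 23.46 = 20720 N·m.
J = πd⁴/32 = π(0.147)⁴/32 = 4.584×10^-5 m⁴.
Shear stress varies linearly with radius: τ = T·r/J = 20720 × 0.0224 / 4.584×10^-5 = 1.012×10^7 Pa.

1.47 ksi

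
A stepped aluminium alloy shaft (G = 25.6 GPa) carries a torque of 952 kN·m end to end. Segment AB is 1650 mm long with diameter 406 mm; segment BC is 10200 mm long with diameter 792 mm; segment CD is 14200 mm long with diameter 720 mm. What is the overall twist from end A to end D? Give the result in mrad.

J_AB = π(0.406)⁴/32 = 2.67×10^-3 m⁴; J_BC = π(0.792)⁴/32 = 0.0386 m⁴; J_CD = π(0.720)⁴/32 = 0.0264 m⁴.
θ = (T/G)·Σ L_i/J_i = (952000/25.6×10⁹)·(1.65/2.67×10^-3 + 10.2/0.0386 + 14.2/0.0264) = 0.05284 rad.

52.8 mrad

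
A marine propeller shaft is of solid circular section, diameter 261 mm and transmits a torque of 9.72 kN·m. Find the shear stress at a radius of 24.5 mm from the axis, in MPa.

0.523 MPa

J = πd⁴/32 = π(0.261)⁴/32 = 4.556×10^-4 m⁴.
Shear stress varies linearly with radius: τ = T·r/J = 9720 × 0.0245 / 4.556×10^-4 = 5.227×10^5 Pa.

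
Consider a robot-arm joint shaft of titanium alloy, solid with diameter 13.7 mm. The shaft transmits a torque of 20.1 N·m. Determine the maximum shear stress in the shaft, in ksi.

5.77 ksi

J = πd⁴/32 = π(0.0137)⁴/32 = 3.458×10^-9 m⁴.
τ_max = T·r/J = 20.10 × 0.00685 / 3.458×10^-9 = 3.981×10^7 Pa.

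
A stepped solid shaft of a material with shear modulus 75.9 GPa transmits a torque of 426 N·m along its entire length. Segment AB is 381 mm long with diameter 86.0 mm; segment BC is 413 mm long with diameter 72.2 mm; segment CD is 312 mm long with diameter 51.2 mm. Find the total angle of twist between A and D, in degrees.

0.221°

J_AB = π(0.0860)⁴/32 = 5.37×10^-6 m⁴; J_BC = π(0.0722)⁴/32 = 2.67×10^-6 m⁴; J_CD = π(0.0512)⁴/32 = 6.75×10^-7 m⁴.
θ = (T/G)·Σ L_i/J_i = (426.0/75.9×10⁹)·(0.381/5.37×10^-6 + 0.413/2.67×10^-6 + 0.312/6.75×10^-7) = 3.863×10^-3 rad.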